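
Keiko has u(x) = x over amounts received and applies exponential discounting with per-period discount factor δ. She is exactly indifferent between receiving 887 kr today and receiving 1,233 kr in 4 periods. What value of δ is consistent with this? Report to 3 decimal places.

The payoff in 4 periods is discounted by δ^4, so u(887) = δ^4·u(1233) and δ^4 = u(887)/u(1233).
With u(x) = x: δ^4 = 887/1233 = 0.71938.
Taking the 4th root: δ = 0.71938^(1/4) ≈ 0.921.

δ ≈ 0.921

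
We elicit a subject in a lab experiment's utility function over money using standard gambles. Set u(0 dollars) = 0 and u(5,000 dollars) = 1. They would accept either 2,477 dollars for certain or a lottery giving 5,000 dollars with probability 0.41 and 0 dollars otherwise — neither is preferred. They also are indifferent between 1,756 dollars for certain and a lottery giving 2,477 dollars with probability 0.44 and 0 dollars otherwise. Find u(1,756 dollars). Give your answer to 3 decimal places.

0.180

First, u(2,477 dollars) = 0.41·u(5,000 dollars) + 0.59·u(0 dollars) = 0.41.
Chaining: u(1,756 dollars) = 0.44·0.41 + 0.56·0.00 = 0.1804.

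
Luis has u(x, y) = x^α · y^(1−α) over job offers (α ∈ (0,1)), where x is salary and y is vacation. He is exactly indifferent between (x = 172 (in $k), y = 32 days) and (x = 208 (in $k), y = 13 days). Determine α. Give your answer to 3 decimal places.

Set the two utilities equal: 172^α·32^(1−α) = 208^α·13^(1−α).
(172/208)^α = (13/32)^(1−α); take logs: α·ln(172/208) = (1−α)·ln(13/32), i.e. α·-0.190044 = (1−α)·-0.900787.
With A = -0.190044 and B = -0.900787: α·A = (1−α)·B, so α = B/(A+B) = -0.900787/-1.090831 ≈ 0.826.

α ≈ 0.826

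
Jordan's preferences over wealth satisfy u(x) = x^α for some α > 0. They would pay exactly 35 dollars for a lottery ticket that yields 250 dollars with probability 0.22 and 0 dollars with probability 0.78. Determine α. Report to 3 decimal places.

α ≈ 0.770

The lottery's expected utility is 0.22·u(250) + 0.78·u(0) = 0.22·250^α (since u(0) = 0 for α > 0).
Setting u(35) equal to that: 35^α = 0.22·250^α ⇒ (35/250)^α = 0.22.
α = ln(0.22) / ln(35/250) = -1.514128/-1.966113 ≈ 0.770.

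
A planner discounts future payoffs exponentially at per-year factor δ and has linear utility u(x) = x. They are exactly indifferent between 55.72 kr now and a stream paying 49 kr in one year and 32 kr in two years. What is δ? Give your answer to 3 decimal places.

δ ≈ 0.760

The stream is worth 49δ + 32δ² today, so 49δ + 32δ² = 55.72.
Rearranged: 32δ² + 49δ − 55.72 = 0.
By the quadratic formula (taking the positive root), δ = (−49 + √9533.16) / 64 ≈ 0.760.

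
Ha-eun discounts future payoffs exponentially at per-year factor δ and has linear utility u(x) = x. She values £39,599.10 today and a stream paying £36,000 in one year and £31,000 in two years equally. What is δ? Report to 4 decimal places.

The stream is worth 36000δ + 31000δ² today, so 36000δ + 31000δ² = 39599.10.
That is, 31000δ² + 36000δ − 39599.10 = 0, a quadratic in δ.
The positive root is δ = [−36000 + √(36000² + 4·31000·39599.10)] / (2·31000) = (−36000 + 78780.000)/62000 ≈ 0.6900.

δ ≈ 0.6900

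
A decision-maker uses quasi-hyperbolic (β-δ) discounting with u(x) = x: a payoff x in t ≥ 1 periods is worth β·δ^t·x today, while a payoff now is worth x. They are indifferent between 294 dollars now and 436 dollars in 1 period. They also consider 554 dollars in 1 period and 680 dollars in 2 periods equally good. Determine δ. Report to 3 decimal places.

δ ≈ 0.815

From the later pair, β·δ^1·554 = β·δ^2·680; dividing through, δ = 554/680 = 0.81471.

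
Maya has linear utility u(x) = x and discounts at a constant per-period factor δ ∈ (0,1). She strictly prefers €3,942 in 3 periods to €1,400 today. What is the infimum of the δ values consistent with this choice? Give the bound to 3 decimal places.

δ > 0.708

Comparing present values: 1400 < δ^3·3942.
Hence δ^3 > 1400/3942 = 0.35515, and x ↦ x^(1/3) is increasing on (0,∞).
δ > (1400/3942)^(1/3) ≈ 0.708.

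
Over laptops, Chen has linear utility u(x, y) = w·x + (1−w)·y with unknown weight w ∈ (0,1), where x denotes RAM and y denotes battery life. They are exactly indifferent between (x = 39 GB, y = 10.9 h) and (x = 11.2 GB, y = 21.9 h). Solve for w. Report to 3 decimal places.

u(39,10.9) = u(11.2,21.9) means w·39 + (1−w)·10.9 = w·11.2 + (1−w)·21.9.
Rearranging, 27.8·w − 11·(1−w) = 0.
The marginal rate of substitution is 11/27.8, so w = 11/(27.8+11) = 0.284.

w = 0.284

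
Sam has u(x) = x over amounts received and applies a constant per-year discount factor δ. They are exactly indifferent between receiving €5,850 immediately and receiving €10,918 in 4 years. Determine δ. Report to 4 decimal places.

δ ≈ 0.8556

The payoff in 4 years is discounted by δ^4, so u(5850) = δ^4·u(10918) and δ^4 = u(5850)/u(10918).
With u(x) = x: δ^4 = 5850/10918 = 0.53581.
Hence δ = (0.53581)^(1/4) = 0.855565.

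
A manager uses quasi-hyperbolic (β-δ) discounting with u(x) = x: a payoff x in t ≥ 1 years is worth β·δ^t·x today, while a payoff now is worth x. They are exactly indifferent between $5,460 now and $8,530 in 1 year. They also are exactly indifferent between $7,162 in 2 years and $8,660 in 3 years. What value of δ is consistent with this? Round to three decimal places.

δ ≈ 0.827

Both payoffs in the second observation are in the future, so β drops out: δ^2·7162 = δ^3·8660 ⇒ δ = 7162/8660 = 0.82702.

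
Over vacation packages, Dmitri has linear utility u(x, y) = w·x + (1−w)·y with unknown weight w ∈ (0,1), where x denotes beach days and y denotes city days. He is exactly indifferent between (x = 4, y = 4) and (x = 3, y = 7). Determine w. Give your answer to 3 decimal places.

Equating utilities: w·4 + (1−w)·4 = w·3 + (1−w)·7.
Rearranging, 1·w − 3·(1−w) = 0.
The marginal rate of substitution is 3/1, so w = 3/(1+3) = 0.750.

w = 0.750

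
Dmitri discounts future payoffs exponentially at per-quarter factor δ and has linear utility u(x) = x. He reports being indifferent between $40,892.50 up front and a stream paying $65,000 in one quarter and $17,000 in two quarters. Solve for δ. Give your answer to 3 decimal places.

Equating present values: 40892.50 = 65000δ + 17000δ².
Rearranged: 17000δ² + 65000δ − 40892.50 = 0.
By the quadratic formula (taking the positive root), δ = (−65000 + √7005690000.00) / 34000 ≈ 0.550.

δ ≈ 0.550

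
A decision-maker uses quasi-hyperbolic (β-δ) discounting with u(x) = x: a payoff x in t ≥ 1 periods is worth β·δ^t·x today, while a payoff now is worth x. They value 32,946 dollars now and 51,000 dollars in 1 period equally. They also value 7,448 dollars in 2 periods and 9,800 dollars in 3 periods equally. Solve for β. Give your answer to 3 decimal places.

Both payoffs in the second observation are in the future, so β drops out: δ^2·7448 = δ^3·9800 ⇒ δ = 7448/9800 = 0.76000.
The first indifference: 32946 = β·δ·51000, so β = 32946/(δ·51000) = 32946/(0.76000·51000) ≈ 0.850.

β ≈ 0.850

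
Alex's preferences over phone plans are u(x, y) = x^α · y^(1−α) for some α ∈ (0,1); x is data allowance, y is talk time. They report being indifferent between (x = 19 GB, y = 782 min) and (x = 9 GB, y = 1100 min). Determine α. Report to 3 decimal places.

Indifference: 19^α · 782^(1−α) = 9^α · 1100^(1−α).
Taking logs: α·ln 19 + (1−α)·ln 782 = α·ln 9 + (1−α)·ln 1100, i.e. α·0.747214 = (1−α)·0.341211.
So α/(1−α) = (0.341211)/(0.747214) = 0.456644, and α = 0.456644/1.456644 ≈ 0.313.

α ≈ 0.313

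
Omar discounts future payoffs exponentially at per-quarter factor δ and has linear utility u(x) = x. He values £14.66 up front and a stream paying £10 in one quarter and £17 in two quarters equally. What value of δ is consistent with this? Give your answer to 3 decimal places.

The stream is worth 10δ + 17δ² today, so 10δ + 17δ² = 14.66.
So 17δ² + 10δ − 14.66 = 0.
By the quadratic formula (taking the positive root), δ = (−10 + √1096.88) / 34 ≈ 0.680.

δ ≈ 0.680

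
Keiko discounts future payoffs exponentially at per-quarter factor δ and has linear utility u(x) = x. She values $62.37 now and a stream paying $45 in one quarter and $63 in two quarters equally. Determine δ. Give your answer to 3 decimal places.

δ ≈ 0.700

Present value of the stream is 45·δ + 63·δ². Indifference gives 45δ + 63δ² = 62.37.
Rearranged: 63δ² + 45δ − 62.37 = 0.
By the quadratic formula (taking the positive root), δ = (−45 + √17742.24) / 126 ≈ 0.700.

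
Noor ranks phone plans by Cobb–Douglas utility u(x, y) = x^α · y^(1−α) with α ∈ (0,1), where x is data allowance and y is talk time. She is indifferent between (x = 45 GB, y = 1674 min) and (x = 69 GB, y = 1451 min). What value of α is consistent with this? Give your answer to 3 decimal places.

Set the two utilities equal: 45^α·1674^(1−α) = 69^α·1451^(1−α).
(45/69)^α = (1451/1674)^(1−α); take logs: α·ln(45/69) = (1−α)·ln(1451/1674), i.e. α·-0.427444 = (1−α)·-0.142963.
With A = -0.427444 and B = -0.142963: α·A = (1−α)·B, so α = B/(A+B) = -0.142963/-0.570407 ≈ 0.251.

α ≈ 0.251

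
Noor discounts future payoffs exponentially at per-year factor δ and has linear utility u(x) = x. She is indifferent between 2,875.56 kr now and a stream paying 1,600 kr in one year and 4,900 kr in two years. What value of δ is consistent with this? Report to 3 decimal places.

δ ≈ 0.620

Equating present values: 2875.56 = 1600δ + 4900δ².
That is, 4900δ² + 1600δ − 2875.56 = 0, a quadratic in δ.
By the quadratic formula (taking the positive root), δ = (−1600 + √58920976.00) / 9800 ≈ 0.620.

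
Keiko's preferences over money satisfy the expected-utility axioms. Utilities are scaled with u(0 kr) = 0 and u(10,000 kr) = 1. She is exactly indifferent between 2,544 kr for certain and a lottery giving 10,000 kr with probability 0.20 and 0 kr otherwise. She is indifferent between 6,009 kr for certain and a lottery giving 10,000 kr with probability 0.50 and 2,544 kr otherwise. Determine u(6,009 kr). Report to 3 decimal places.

From the first indifference, u(2,544 kr) = 0.20·u(10,000 kr) + 0.80·u(0 kr) = 0.20·1 + 0.80·0 = 0.20.
The second indifference gives u(6,009 kr) = 0.50·u(10,000 kr) + 0.50·u(2,544 kr) = 0.50·1.00 + 0.50·0.20 = 0.6000.

0.600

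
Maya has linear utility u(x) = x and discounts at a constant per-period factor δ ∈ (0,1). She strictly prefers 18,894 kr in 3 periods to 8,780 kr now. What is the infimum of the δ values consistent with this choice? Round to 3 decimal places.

δ > 0.775

The preference means 8780 < δ^3·18894.
So δ^3 > 8780/18894 = 0.46470; taking the cube root of both positive sides preserves the inequality.
δ > (8780/18894)^(1/3) ≈ 0.775.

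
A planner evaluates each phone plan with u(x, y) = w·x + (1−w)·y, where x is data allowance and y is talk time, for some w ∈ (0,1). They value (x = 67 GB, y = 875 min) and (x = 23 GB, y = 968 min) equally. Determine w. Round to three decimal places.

u(67,875) = u(23,968) means w·67 + (1−w)·875 = w·23 + (1−w)·968.
Collecting terms: w·44 = (1−w)·93.
The marginal rate of substitution is 93/44, so w = 93/(44+93) = 0.679.

w = 0.679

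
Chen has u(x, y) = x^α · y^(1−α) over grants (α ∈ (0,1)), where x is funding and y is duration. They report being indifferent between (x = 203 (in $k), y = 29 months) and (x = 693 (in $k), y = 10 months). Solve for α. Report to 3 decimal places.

The Cobb–Douglas utilities coincide, so 203^α·29^(1−α) = 693^α·10^(1−α).
Taking logs: α·ln 203 + (1−α)·ln 29 = α·ln 693 + (1−α)·ln 10, i.e. α·-1.227824 = (1−α)·-1.064711.
Thus α·(-2.292535) = -1.064711, so α = -1.064711/-2.292535 ≈ 0.464.

α ≈ 0.464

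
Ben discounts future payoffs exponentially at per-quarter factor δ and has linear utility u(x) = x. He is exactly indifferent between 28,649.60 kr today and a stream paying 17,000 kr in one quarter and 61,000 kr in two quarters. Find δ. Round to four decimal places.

δ ≈ 0.5600

Present value of the stream is 17000·δ + 61000·δ². Indifference gives 17000δ + 61000δ² = 28649.60.
That is, 61000δ² + 17000δ − 28649.60 = 0, a quadratic in δ.
By the quadratic formula (taking the positive root), δ = (−17000 + √7279502400.00) / 122000 ≈ 0.5600.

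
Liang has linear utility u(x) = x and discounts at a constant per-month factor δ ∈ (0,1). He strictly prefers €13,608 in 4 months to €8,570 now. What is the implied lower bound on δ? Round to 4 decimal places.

δ > 0.8908

Comparing present values: 8570 < δ^4·13608.
So δ^4 > 8570/13608 = 0.62978; taking the 4th root of both positive sides preserves the inequality.
δ > (8570/13608)^(1/4) ≈ 0.8908.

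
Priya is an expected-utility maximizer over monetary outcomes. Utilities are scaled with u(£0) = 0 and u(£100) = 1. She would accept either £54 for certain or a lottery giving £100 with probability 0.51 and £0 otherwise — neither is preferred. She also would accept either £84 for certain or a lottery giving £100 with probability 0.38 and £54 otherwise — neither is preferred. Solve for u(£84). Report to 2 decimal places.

0.70

The first gamble pins u(£54): it must equal 0.51·1 + 0.49·0 = 0.51.
The second indifference gives u(£84) = 0.38·u(£100) + 0.62·u(£54) = 0.38·1.00 + 0.62·0.51 = 0.6962.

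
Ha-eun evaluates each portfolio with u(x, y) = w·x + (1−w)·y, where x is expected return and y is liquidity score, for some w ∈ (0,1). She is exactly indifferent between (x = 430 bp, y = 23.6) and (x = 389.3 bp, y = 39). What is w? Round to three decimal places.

Indifference: w·430 + (1−w)·23.6 = w·389.3 + (1−w)·39.
Collecting terms: w·40.7 = (1−w)·15.4.
The marginal rate of substitution is 15.4/40.7, so w = 15.4/(40.7+15.4) = 0.275.

w = 0.275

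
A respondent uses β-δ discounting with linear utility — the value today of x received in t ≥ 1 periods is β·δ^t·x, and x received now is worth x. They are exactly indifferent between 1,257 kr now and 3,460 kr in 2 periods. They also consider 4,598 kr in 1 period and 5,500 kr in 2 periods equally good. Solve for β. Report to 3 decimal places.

β ≈ 0.520

Both payoffs in the second observation are in the future, so β drops out: δ^1·4598 = δ^2·5500 ⇒ δ = 4598/5500 = 0.83600.
Substituting δ into 1257 = β·δ^2·3460: β = 1257/(2418.180) ≈ 0.520.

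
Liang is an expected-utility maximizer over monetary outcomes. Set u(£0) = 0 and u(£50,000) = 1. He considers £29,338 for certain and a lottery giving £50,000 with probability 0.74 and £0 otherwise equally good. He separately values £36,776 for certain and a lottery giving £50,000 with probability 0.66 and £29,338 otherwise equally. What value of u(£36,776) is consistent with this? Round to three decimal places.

0.912

From the first indifference, u(£29,338) = 0.74·u(£50,000) + 0.26·u(£0) = 0.74·1 + 0.26·0 = 0.74.
Then u(£36,776) = 0.66·u(£50,000) + 0.34·u(£29,338) = 0.66·1.00 + 0.34·0.74 = 0.9116.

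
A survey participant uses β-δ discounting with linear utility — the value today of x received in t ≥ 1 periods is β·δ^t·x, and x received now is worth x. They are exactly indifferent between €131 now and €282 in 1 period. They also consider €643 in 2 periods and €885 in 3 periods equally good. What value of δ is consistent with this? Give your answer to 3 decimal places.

Both payoffs in the second observation are in the future, so β drops out: δ^2·643 = δ^3·885 ⇒ δ = 643/885 = 0.72655.

δ ≈ 0.727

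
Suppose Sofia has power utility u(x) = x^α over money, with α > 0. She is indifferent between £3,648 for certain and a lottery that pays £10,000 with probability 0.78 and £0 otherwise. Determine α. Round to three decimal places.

The lottery's expected utility is 0.78·u(10000) + 0.22·u(0) = 0.78·10000^α (since u(0) = 0 for α > 0).
Indifference: 3648^α = 0.78·10000^α, so (3648/10000)^α = 0.78.
α = ln(0.78) / ln(3648/10000) = -0.248461/-1.008406 ≈ 0.246.

α ≈ 0.246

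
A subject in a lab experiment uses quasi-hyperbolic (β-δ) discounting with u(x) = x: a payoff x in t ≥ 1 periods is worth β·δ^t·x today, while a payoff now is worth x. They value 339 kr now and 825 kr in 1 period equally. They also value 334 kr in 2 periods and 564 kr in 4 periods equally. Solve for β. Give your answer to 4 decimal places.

β ≈ 0.5340

Both payoffs in the second observation are in the future, so β drops out: δ^2·334 = δ^4·564 ⇒ δ^2 = 334/564 = 0.59220, so δ = 0.76954.
Now use the now-vs-future pair: 339 = β·δ·825 gives β = 339/(0.76954·825) ≈ 0.5340.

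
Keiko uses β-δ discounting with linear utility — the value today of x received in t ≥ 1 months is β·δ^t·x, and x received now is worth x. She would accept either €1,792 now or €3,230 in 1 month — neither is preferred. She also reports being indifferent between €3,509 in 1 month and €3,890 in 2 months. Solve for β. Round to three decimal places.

The second indifference involves only future payoffs, so β cancels: β·δ^1·3509 = β·δ^2·3890, giving δ = 3509/3890 = 0.90206.
Now use the now-vs-future pair: 1792 = β·δ·3230 gives β = 1792/(0.90206·3230) ≈ 0.615.

β ≈ 0.615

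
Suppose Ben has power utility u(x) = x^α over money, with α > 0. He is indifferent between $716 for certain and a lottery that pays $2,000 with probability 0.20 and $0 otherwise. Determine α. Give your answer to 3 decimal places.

α ≈ 1.567

Since u(0) = 0, the lottery's EU is 0.20·2000^α.
Setting u(716) equal to that: 716^α = 0.20·2000^α ⇒ (716/2000)^α = 0.20.
Take logs: α = ln 0.20 / ln(716/2000) ≈ 1.56679.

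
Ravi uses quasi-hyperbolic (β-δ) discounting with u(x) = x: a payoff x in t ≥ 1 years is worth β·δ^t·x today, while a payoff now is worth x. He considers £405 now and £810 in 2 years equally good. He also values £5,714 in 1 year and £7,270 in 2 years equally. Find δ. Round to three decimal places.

δ ≈ 0.786

Both payoffs in the second observation are in the future, so β drops out: δ^1·5714 = δ^2·7270 ⇒ δ = 5714/7270 = 0.78597.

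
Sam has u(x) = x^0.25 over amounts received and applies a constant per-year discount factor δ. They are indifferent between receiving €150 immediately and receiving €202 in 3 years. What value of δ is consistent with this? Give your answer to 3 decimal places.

δ ≈ 0.976

Indifference means u(150) = δ^3 · u(202), so δ^3 = u(150)/u(202).
Since u(x) = x^0.25, δ^3 = (150/202)^0.25 = 0.74257^0.25 = 0.92829.
Hence δ = (0.92829)^(1/3) = 0.97550.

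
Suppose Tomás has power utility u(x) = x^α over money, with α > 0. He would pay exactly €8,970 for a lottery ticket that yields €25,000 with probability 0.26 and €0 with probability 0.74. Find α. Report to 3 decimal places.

The lottery's expected utility is 0.26·u(25000) + 0.74·u(0) = 0.26·25000^α (since u(0) = 0 for α > 0).
Equating: 8970^α = 0.26·25000^α, i.e. 0.3588^α = 0.26.
Take logs: α = ln 0.26 / ln(8970/25000) ≈ 1.31423.

α ≈ 1.314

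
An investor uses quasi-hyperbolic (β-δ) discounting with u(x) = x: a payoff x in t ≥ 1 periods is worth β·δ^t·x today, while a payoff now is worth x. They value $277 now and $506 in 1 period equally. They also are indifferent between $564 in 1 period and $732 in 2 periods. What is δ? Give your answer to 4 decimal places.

From the later pair, β·δ^1·564 = β·δ^2·732; dividing through, δ = 564/732 = 0.77049.

δ ≈ 0.7705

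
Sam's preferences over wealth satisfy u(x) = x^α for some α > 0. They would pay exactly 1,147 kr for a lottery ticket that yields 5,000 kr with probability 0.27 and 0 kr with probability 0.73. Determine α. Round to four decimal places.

EU(lottery) = 0.27·5000^α + 0.73·0 = 0.27·5000^α.
Indifference: 1147^α = 0.27·5000^α, so (1147/5000)^α = 0.27.
α = ln(0.27) / ln(1147/5000) = -1.3093333/-1.4722881 ≈ 0.8893.

α ≈ 0.8893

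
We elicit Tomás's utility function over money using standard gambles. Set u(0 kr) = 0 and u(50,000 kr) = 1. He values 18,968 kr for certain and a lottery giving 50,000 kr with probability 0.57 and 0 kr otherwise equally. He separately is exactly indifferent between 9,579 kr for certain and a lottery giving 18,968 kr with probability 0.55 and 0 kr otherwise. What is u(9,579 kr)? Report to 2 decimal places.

0.31

The first gamble pins u(18,968 kr): it must equal 0.57·1 + 0.43·0 = 0.57.
The second indifference gives u(9,579 kr) = 0.55·u(18,968 kr) + 0.45·u(0 kr) = 0.55·0.57 + 0.45·0.00 = 0.3135.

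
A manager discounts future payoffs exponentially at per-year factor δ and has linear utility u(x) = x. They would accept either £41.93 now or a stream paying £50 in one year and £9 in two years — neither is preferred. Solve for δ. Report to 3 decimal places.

Present value of the stream is 50·δ + 9·δ². Indifference gives 50δ + 9δ² = 41.93.
Rearranged: 9δ² + 50δ − 41.93 = 0.
The positive root is δ = [−50 + √(50² + 4·9·41.93)] / (2·9) = (−50 + 63.320)/18 ≈ 0.740.

δ ≈ 0.740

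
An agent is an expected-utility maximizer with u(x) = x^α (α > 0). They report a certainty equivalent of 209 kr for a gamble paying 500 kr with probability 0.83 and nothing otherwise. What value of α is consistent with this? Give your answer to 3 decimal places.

α ≈ 0.214

EU(lottery) = 0.83·500^α + 0.17·0 = 0.83·500^α.
Equating: 209^α = 0.83·500^α, i.e. 0.4180^α = 0.83.
Taking logs: α·ln(209/500) = ln(0.83), so α = -0.186330 / -0.872274 ≈ 0.214.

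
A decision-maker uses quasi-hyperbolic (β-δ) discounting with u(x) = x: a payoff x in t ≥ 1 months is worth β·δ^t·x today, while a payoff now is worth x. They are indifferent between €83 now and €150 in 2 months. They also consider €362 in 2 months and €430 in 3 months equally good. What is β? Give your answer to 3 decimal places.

From the later pair, β·δ^2·362 = β·δ^3·430; dividing through, δ = 362/430 = 0.84186.
Now use the now-vs-future pair: 83 = β·δ^2·150 gives β = 83/(0.70873·150) ≈ 0.781.

β ≈ 0.781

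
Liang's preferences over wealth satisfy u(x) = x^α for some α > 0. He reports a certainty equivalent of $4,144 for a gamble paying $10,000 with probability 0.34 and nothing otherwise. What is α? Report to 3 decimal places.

EU(lottery) = 0.34·10000^α + 0.66·0 = 0.34·10000^α.
Setting u(4144) equal to that: 4144^α = 0.34·10000^α ⇒ (4144/10000)^α = 0.34.
Take logs: α = ln 0.34 / ln(4144/10000) ≈ 1.22463.

α ≈ 1.225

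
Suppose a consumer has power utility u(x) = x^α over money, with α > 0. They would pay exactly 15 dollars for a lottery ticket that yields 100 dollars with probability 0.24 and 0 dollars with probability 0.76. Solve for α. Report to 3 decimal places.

α ≈ 0.752

Since u(0) = 0, the lottery's EU is 0.24·100^α.
Setting u(15) equal to that: 15^α = 0.24·100^α ⇒ (15/100)^α = 0.24.
Taking logs: α·ln(15/100) = ln(0.24), so α = -1.427116 / -1.897120 ≈ 0.752.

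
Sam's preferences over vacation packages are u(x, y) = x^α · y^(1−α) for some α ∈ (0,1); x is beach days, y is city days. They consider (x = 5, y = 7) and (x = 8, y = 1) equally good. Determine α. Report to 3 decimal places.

Set the two utilities equal: 5^α·7^(1−α) = 8^α·1^(1−α).
Taking logs: α·ln 5 + (1−α)·ln 7 = α·ln 8 + (1−α)·ln 1, i.e. α·-0.470004 = (1−α)·-1.945910.
So α/(1−α) = (-1.945910)/(-0.470004) = 4.140199, and α = 4.140199/5.140199 ≈ 0.805.

α ≈ 0.805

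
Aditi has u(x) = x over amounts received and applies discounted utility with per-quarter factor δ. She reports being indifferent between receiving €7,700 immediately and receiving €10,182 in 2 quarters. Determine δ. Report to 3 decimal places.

δ ≈ 0.870

Indifference means u(7700) = δ^2 · u(10182), so δ^2 = u(7700)/u(10182).
With u(x) = x: δ^2 = 7700/10182 = 0.75624.
So δ = 0.75624^(1/2) ≈ 0.870.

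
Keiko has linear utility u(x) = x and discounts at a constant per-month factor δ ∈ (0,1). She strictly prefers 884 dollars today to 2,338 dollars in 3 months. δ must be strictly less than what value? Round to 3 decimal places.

Comparing present values: 884 > δ^3·2338.
So δ^3 < 884/2338 = 0.37810; taking the cube root of both positive sides preserves the inequality.
δ < 0.37810^(1/3) = 0.723.

δ < 0.723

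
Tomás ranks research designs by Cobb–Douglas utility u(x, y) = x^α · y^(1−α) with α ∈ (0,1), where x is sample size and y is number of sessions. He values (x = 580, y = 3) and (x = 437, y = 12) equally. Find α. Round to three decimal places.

α ≈ 0.830

Indifference: 580^α · 3^(1−α) = 437^α · 12^(1−α).
Rearrange to (580/437)^α = (12/3)^(1−α) and take logs: α·0.283095 = (1−α)·1.386294.
Thus α·(1.669389) = 1.386294, so α = 1.386294/1.669389 ≈ 0.830.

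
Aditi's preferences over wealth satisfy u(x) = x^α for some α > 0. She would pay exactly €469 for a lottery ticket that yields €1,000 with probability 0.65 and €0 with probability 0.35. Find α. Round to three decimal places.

The lottery's expected utility is 0.65·u(1000) + 0.35·u(0) = 0.65·1000^α (since u(0) = 0 for α > 0).
Indifference: 469^α = 0.65·1000^α, so (469/1000)^α = 0.65.
α = ln(0.65) / ln(469/1000) = -0.430783/-0.757153 ≈ 0.569.

α ≈ 0.569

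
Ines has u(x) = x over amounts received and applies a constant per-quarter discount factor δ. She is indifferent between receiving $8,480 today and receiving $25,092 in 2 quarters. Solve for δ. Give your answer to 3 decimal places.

Indifference means u(8480) = δ^2 · u(25092), so δ^2 = u(8480)/u(25092).
With u(x) = x: δ^2 = 8480/25092 = 0.33796.
So δ = 0.33796^(1/2) ≈ 0.581.

δ ≈ 0.581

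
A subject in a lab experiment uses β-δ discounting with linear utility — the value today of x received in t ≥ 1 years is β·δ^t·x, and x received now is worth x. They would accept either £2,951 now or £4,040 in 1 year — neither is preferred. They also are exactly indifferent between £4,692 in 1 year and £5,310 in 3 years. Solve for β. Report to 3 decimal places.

Both payoffs in the second observation are in the future, so β drops out: δ^1·4692 = δ^3·5310 ⇒ δ^2 = 4692/5310 = 0.88362, so δ = 0.94001.
Substituting δ into 2951 = β·δ·4040: β = 2951/(3797.634) ≈ 0.777.

β ≈ 0.777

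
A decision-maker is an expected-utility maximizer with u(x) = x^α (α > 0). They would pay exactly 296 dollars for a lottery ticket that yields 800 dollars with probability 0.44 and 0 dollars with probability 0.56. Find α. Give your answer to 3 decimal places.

Since u(0) = 0, the lottery's EU is 0.44·800^α.
Equating: 296^α = 0.44·800^α, i.e. 0.3700^α = 0.44.
Taking logs: α·ln(296/800) = ln(0.44), so α = -0.820981 / -0.994252 ≈ 0.826.

α ≈ 0.826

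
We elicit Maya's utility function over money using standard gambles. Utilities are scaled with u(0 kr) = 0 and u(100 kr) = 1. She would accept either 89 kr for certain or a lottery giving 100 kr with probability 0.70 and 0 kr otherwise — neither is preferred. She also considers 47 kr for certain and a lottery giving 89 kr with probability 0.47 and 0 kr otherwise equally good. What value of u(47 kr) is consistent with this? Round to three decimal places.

0.329

The first gamble pins u(89 kr): it must equal 0.70·1 + 0.30·0 = 0.70.
The second indifference gives u(47 kr) = 0.47·u(89 kr) + 0.53·u(0 kr) = 0.47·0.70 + 0.53·0.00 = 0.3290.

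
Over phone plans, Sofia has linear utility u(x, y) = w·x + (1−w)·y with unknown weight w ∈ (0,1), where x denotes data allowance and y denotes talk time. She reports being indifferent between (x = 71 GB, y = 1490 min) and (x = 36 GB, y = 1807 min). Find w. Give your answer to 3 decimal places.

Equating utilities: w·71 + (1−w)·1490 = w·36 + (1−w)·1807.
Rearranging, 35·w − 317·(1−w) = 0.
So w/(1−w) = 317/35 = 9.0571, giving w = 317/(35+317) = 0.901.

w = 0.901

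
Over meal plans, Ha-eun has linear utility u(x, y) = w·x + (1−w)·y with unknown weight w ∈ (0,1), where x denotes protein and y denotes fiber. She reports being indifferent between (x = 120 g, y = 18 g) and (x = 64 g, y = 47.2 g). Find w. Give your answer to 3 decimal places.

w = 0.343

Indifference: w·120 + (1−w)·18 = w·64 + (1−w)·47.2.
Rearranging, 56·w − 29.2·(1−w) = 0.
So w/(1−w) = 29.2/56 = 0.5214, giving w = 29.2/(56+29.2) = 0.343.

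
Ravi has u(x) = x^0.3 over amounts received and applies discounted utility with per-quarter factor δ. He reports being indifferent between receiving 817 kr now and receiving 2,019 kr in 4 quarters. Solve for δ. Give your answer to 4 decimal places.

δ ≈ 0.9344

Equating discounted utilities: u(817) = δ^4·u(2019) ⇒ δ^4 = u(817)/u(2019).
With u(x) = x^0.3: δ^4 = 817^0.3/2019^0.3 = (817/2019)^0.3 = 0.76230.
Taking the 4th root: δ = 0.76230^(1/4) ≈ 0.9344.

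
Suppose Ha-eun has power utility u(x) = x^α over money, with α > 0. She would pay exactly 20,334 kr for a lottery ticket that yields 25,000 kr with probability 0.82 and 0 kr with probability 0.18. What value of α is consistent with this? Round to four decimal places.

The lottery's expected utility is 0.82·u(25000) + 0.18·u(0) = 0.82·25000^α (since u(0) = 0 for α > 0).
Setting u(20334) equal to that: 20334^α = 0.82·25000^α ⇒ (20334/25000)^α = 0.82.
Taking logs: α·ln(20334/25000) = ln(0.82), so α = -0.1984509 / -0.2065815 ≈ 0.9606.

α ≈ 0.9606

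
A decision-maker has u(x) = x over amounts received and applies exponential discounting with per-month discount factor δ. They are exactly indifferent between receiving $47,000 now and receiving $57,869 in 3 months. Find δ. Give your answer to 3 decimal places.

The payoff in 3 months is discounted by δ^3, so u(47000) = δ^3·u(57869) and δ^3 = u(47000)/u(57869).
With u(x) = x: δ^3 = 47000/57869 = 0.81218.
So δ = 0.81218^(1/3) ≈ 0.933.

δ ≈ 0.933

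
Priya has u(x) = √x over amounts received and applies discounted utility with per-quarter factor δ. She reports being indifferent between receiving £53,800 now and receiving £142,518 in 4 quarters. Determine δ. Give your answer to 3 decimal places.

The payoff in 4 quarters is discounted by δ^4, so u(53800) = δ^4·u(142518) and δ^4 = u(53800)/u(142518).
Since u(x) = √x, δ^4 = √(53800/142518) = 0.61441.
Hence δ = (0.61441)^(1/4) = 0.88535.

δ ≈ 0.885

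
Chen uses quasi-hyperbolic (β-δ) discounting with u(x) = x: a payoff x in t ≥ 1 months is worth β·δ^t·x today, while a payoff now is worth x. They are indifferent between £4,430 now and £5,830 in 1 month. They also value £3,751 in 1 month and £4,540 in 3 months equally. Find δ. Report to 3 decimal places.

δ ≈ 0.909

From the later pair, β·δ^1·3751 = β·δ^3·4540; dividing through, δ^2 = 3751/4540 = 0.82621, so δ = 0.90896.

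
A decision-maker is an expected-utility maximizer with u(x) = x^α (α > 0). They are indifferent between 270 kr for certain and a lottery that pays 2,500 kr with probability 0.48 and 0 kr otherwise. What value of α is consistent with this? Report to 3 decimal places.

Since u(0) = 0, the lottery's EU is 0.48·2500^α.
Setting u(270) equal to that: 270^α = 0.48·2500^α ⇒ (270/2500)^α = 0.48.
α = ln(0.48) / ln(270/2500) = -0.733969/-2.225624 ≈ 0.330.

α ≈ 0.330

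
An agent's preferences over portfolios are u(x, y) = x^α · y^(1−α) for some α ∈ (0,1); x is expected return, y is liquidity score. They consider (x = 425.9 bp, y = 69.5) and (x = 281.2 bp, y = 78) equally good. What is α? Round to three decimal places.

α ≈ 0.217

Indifference: 425.9^α · 69.5^(1−α) = 281.2^α · 78^(1−α).
Rearrange to (425.9/281.2)^α = (78/69.5)^(1−α) and take logs: α·0.415138 = (1−α)·0.115382.
With A = 0.415138 and B = 0.115382: α·A = (1−α)·B, so α = B/(A+B) = 0.115382/0.530520 ≈ 0.217.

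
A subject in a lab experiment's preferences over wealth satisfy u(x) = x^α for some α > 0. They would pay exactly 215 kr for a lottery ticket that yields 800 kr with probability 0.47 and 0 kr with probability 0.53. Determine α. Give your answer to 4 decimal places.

α ≈ 0.5746

Since u(0) = 0, the lottery's EU is 0.47·800^α.
Equating: 215^α = 0.47·800^α, i.e. 0.2687^α = 0.47.
α = ln(0.47) / ln(215/800) = -0.7550226/-1.3139737 ≈ 0.5746.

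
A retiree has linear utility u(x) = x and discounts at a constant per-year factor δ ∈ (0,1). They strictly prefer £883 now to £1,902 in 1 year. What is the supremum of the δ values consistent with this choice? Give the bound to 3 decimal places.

δ < 0.464

Comparing present values: 883 > δ·1902.
Dividing through by 1902 gives δ < 0.46425.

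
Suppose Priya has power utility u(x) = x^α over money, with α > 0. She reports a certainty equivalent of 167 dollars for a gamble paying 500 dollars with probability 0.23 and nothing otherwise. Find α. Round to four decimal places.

α ≈ 1.3402

EU(lottery) = 0.23·500^α + 0.77·0 = 0.23·500^α.
Setting u(167) equal to that: 167^α = 0.23·500^α ⇒ (167/500)^α = 0.23.
Take logs: α = ln 0.23 / ln(167/500) ≈ 1.340194.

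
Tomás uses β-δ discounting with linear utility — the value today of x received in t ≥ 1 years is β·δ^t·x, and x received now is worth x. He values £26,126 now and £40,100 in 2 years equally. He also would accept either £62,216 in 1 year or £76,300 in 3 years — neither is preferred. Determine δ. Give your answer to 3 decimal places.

δ ≈ 0.903

The second indifference involves only future payoffs, so β cancels: β·δ^1·62216 = β·δ^3·76300, giving δ^2 = 62216/76300 = 0.81541, so δ = 0.90300.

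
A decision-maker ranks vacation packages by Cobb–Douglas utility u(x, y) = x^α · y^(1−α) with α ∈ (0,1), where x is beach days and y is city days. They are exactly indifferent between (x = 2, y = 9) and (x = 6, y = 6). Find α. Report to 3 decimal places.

Set the two utilities equal: 2^α·9^(1−α) = 6^α·6^(1−α).
(2/6)^α = (6/9)^(1−α); take logs: α·ln(2/6) = (1−α)·ln(6/9), i.e. α·-1.098612 = (1−α)·-0.405465.
So α/(1−α) = (-0.405465)/(-1.098612) = 0.369070, and α = 0.369070/1.369070 ≈ 0.270.

α ≈ 0.270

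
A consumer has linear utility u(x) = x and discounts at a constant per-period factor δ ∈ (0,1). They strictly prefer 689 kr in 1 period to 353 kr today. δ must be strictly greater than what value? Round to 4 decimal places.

δ > 0.5123

Under u(x) = x this choice says 353 < δ·689.
Dividing through by 689 gives δ > 0.51234.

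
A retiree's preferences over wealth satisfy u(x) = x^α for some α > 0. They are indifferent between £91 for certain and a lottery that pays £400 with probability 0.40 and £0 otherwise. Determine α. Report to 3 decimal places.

EU(lottery) = 0.40·400^α + 0.60·0 = 0.40·400^α.
Equating: 91^α = 0.40·400^α, i.e. 0.2275^α = 0.40.
Take logs: α = ln 0.40 / ln(91/400) ≈ 0.61886.

α ≈ 0.619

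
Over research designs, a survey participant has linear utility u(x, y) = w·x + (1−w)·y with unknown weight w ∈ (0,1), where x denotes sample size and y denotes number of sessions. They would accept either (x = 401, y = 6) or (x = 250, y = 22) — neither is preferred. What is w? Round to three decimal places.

w = 0.096

Indifference: w·401 + (1−w)·6 = w·250 + (1−w)·22.
Rearranging, 151·w − 16·(1−w) = 0.
The marginal rate of substitution is 16/151, so w = 16/(151+16) = 0.096.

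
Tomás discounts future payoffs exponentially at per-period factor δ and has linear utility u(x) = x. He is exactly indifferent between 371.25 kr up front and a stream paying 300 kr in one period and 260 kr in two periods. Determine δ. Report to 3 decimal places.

δ ≈ 0.750

Equating present values: 371.25 = 300δ + 260δ².
Rearranged: 260δ² + 300δ − 371.25 = 0.
δ = (−300 + √(300² + 4·260·371.25)) / (2·260) = (−300 + √476100.00) / 520 ≈ 0.750.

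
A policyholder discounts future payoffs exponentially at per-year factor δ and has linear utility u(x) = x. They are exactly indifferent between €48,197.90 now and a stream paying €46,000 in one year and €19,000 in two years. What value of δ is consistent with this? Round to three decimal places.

δ ≈ 0.790

Equating present values: 48197.90 = 46000δ + 19000δ².
That is, 19000δ² + 46000δ − 48197.90 = 0, a quadratic in δ.
The positive root is δ = [−46000 + √(46000² + 4·19000·48197.90)] / (2·19000) = (−46000 + 76020.000)/38000 ≈ 0.790.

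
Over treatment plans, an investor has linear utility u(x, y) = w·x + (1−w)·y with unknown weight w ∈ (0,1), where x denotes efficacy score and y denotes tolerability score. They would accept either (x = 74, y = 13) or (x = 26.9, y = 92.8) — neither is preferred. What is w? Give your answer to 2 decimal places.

u(74,13) = u(26.9,92.8) means w·74 + (1−w)·13 = w·26.9 + (1−w)·92.8.
w·(74−26.9) = (1−w)·(92.8−13), i.e. w·47.1 = (1−w)·79.8.
So w/(1−w) = 79.8/47.1 = 1.6943, giving w = 79.8/(47.1+79.8) = 0.63.

w = 0.63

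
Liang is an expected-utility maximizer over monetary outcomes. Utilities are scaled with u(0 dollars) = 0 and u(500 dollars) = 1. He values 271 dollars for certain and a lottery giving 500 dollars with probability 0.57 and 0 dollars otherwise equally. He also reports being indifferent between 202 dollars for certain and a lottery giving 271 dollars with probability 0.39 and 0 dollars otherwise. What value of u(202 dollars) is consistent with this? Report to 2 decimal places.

0.22

The first gamble pins u(271 dollars): it must equal 0.57·1 + 0.43·0 = 0.57.
Then u(202 dollars) = 0.39·u(271 dollars) + 0.61·u(0 dollars) = 0.39·0.57 + 0.61·0.00 = 0.2223.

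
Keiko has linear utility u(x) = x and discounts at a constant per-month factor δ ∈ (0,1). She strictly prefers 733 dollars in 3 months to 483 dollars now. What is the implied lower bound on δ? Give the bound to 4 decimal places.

The preference means 483 < δ^3·733.
Dividing by 733: δ^3 > 0.65894. Both sides are positive, so the cube root keeps the direction.
δ > (483/733)^(1/3) ≈ 0.8702.

δ > 0.8702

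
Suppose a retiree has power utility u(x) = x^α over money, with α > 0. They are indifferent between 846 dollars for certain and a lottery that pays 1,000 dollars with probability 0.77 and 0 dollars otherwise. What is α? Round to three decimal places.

The lottery's expected utility is 0.77·u(1000) + 0.23·u(0) = 0.77·1000^α (since u(0) = 0 for α > 0).
Setting u(846) equal to that: 846^α = 0.77·1000^α ⇒ (846/1000)^α = 0.77.
Taking logs: α·ln(846/1000) = ln(0.77), so α = -0.261365 / -0.167236 ≈ 1.563.

α ≈ 1.563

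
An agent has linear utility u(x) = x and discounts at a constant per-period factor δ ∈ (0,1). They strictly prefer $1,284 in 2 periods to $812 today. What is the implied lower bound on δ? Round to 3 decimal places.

δ > 0.795

The preference means 812 < δ^2·1284.
So δ^2 > 812/1284 = 0.63240; taking the square root of both positive sides preserves the inequality.
δ > 0.63240^(1/2) = 0.795.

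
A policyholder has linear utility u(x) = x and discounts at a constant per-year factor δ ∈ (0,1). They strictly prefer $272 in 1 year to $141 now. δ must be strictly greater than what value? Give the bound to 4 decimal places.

Under u(x) = x this choice says 141 < δ·272.
So δ > 141/272 = 0.51838.

δ > 0.5184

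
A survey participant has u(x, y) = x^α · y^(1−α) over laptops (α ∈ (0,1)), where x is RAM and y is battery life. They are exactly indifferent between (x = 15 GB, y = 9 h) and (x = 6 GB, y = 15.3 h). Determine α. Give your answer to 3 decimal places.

The Cobb–Douglas utilities coincide, so 15^α·9^(1−α) = 6^α·15.3^(1−α).
(15/6)^α = (15.3/9)^(1−α); take logs: α·ln(15/6) = (1−α)·ln(15.3/9), i.e. α·0.916291 = (1−α)·0.530628.
Thus α·(1.446919) = 0.530628, so α = 0.530628/1.446919 ≈ 0.367.

α ≈ 0.367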